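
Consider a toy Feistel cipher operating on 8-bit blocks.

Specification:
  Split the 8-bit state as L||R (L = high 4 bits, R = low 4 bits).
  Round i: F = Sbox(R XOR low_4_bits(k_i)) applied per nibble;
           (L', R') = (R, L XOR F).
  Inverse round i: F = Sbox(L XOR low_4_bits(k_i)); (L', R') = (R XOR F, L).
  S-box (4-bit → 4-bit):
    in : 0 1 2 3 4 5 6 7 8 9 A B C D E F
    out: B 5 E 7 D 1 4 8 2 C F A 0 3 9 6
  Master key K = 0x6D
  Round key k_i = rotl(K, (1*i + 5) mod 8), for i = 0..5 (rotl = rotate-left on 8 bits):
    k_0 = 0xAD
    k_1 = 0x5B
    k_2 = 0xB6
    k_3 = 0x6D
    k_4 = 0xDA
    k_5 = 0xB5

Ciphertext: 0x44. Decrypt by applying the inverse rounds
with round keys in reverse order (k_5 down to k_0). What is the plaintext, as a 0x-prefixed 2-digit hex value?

0xBF

s_0 = ciphertext = 0x44
s_1 = InvRound(s_0, k_5) = 0x14
s_2 = InvRound(s_1, k_4) = 0xE1
s_3 = InvRound(s_2, k_3) = 0x6E
s_4 = InvRound(s_3, k_2) = 0x56
s_5 = InvRound(s_4, k_1) = 0xF5
s_6 = InvRound(s_5, k_0) = 0xBF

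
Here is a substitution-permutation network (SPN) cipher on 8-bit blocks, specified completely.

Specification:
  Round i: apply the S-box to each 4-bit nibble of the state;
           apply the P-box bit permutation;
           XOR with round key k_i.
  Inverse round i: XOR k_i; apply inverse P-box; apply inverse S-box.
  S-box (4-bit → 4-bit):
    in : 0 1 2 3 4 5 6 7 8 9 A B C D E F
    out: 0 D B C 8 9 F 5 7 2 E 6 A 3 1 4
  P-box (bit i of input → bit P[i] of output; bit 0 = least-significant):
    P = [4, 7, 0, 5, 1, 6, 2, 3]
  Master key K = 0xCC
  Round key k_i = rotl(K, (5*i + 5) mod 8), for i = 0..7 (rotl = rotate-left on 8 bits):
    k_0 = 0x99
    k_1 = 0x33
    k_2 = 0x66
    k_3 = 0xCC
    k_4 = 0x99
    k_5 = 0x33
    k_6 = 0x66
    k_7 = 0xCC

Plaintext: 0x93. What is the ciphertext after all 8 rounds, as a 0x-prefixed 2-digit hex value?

0xED

s_0 = plaintext = 0x93
s_1 = Round(s_0, k_0) = 0xF8
s_2 = Round(s_1, k_1) = 0xA6
s_3 = Round(s_2, k_2) = 0x9B
s_4 = Round(s_3, k_3) = 0x0D
s_5 = Round(s_4, k_4) = 0x09
s_6 = Round(s_5, k_5) = 0xB3
s_7 = Round(s_6, k_6) = 0x03
s_8 = Round(s_7, k_7) = 0xED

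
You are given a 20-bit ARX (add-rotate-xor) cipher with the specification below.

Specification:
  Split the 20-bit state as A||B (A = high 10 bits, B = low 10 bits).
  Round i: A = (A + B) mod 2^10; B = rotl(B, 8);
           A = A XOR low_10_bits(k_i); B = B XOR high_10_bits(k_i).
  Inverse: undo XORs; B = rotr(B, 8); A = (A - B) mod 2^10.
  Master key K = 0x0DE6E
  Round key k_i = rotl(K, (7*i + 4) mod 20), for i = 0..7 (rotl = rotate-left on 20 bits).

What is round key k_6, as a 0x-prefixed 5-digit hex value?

K = 0x0DE6E
k_0 = rotl(K, (7*0+4) mod 20) = rotl(K, 4) = 0xDE6E0
k_1 = rotl(K, (7*1+4) mod 20) = rotl(K, 11) = 0x3706F
k_2 = rotl(K, (7*2+4) mod 20) = rotl(K, 18) = 0x8379B
k_3 = rotl(K, (7*3+4) mod 20) = rotl(K, 5) = 0xBCDC1
k_4 = rotl(K, (7*4+4) mod 20) = rotl(K, 12) = 0x6E0DE
k_5 = rotl(K, (7*5+4) mod 20) = rotl(K, 19) = 0x06F37
k_6 = rotl(K, (7*6+4) mod 20) = rotl(K, 6) = 0x79B83

0x79B83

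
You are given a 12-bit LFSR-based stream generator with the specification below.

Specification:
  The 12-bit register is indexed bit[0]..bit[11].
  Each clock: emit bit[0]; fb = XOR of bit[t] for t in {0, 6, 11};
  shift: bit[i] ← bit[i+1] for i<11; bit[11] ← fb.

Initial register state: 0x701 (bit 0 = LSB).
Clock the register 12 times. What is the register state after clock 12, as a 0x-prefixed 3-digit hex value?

0x34B

reg_0 = 0x701
clock 1: out=1, reg = 0xB80
clock 2: out=0, reg = 0xDC0
clock 3: out=0, reg = 0x6E0
clock 4: out=0, reg = 0xB70
clock 5: out=0, reg = 0x5B8
clock 6: out=0, reg = 0x2DC
clock 7: out=0, reg = 0x96E
clock 8: out=0, reg = 0x4B7
clock 9: out=1, reg = 0xA5B
clock 10: out=1, reg = 0xD2D
clock 11: out=1, reg = 0x696
clock 12: out=0, reg = 0x34B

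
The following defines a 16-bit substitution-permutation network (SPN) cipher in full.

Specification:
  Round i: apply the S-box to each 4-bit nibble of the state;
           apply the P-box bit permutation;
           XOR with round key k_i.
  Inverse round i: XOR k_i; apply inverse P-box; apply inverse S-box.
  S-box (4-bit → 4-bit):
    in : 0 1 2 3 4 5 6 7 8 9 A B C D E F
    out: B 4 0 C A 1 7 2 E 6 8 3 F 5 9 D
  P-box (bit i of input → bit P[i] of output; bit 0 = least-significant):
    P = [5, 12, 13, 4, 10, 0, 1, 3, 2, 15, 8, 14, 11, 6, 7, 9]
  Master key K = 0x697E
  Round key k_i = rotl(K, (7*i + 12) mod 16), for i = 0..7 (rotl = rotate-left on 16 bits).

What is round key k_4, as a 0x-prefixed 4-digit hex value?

K = 0x697E
k_0 = rotl(K, (7*0+12) mod 16) = rotl(K, 12) = 0xE697
k_1 = rotl(K, (7*1+12) mod 16) = rotl(K, 3) = 0x4BF3
k_2 = rotl(K, (7*2+12) mod 16) = rotl(K, 10) = 0xF9A5
k_3 = rotl(K, (7*3+12) mod 16) = rotl(K, 1) = 0xD2FC
k_4 = rotl(K, (7*4+12) mod 16) = rotl(K, 8) = 0x7E69

0x7E69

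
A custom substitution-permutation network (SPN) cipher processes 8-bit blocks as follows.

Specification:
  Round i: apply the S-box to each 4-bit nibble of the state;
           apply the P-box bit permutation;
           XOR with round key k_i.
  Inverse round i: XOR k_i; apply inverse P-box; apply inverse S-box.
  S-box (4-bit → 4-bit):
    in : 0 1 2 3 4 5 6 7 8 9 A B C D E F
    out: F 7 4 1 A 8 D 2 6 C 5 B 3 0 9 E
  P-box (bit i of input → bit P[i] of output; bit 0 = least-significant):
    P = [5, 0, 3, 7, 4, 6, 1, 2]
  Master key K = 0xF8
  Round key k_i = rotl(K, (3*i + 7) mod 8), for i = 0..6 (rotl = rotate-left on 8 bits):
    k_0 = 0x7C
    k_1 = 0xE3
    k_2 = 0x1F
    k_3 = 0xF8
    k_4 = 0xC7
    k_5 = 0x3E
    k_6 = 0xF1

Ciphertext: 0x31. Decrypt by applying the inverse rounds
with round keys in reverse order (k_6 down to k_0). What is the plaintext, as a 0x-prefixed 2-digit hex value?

0x9F

s_0 = ciphertext = 0x31
s_1 = InvRound(s_0, k_6) = 0x75
s_2 = InvRound(s_1, k_5) = 0x88
s_3 = InvRound(s_2, k_4) = 0xF8
s_4 = InvRound(s_3, k_3) = 0xDD
s_5 = InvRound(s_4, k_2) = 0x85
s_6 = InvRound(s_5, k_1) = 0xF3
s_7 = InvRound(s_6, k_0) = 0x9F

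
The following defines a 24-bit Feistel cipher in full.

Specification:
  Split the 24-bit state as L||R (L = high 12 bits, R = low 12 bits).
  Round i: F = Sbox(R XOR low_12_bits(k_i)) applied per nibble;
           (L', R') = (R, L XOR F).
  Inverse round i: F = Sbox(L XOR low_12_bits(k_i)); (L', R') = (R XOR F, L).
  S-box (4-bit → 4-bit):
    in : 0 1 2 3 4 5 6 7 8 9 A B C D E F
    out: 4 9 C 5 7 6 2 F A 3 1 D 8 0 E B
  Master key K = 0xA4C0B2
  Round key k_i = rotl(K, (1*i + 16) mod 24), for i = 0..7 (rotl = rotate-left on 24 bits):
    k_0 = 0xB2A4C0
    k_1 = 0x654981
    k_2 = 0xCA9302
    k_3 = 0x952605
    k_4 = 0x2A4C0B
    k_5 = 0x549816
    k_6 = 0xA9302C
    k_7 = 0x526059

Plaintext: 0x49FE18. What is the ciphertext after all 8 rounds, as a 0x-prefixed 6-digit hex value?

0xD6B548

s_0 = plaintext = 0x49FE18
s_1 = Round(s_0, k_0) = 0xE18595
s_2 = Round(s_1, k_1) = 0x59568F
s_3 = Round(s_2, k_2) = 0x68F335
s_4 = Round(s_3, k_3) = 0x3350DB
s_5 = Round(s_4, k_4) = 0x0DBB31
s_6 = Round(s_5, k_5) = 0xB31514
s_7 = Round(s_6, k_6) = 0x514D6B
s_8 = Round(s_7, k_7) = 0xD6B548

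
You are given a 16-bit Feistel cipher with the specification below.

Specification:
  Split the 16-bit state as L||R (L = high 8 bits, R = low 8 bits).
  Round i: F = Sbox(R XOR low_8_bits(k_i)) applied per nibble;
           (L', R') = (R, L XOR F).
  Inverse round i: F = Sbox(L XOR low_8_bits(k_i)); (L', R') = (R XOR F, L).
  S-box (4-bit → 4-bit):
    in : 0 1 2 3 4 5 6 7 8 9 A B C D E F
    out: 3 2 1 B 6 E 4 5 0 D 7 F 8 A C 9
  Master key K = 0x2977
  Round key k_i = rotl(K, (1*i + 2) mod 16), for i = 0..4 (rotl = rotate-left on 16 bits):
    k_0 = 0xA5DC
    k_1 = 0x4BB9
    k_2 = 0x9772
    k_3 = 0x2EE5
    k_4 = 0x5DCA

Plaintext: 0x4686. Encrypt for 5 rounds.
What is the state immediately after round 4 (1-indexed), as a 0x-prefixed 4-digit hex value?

s_0 = plaintext = 0x4686
s_1 = Round(s_0, k_0) = 0x86A1
s_2 = Round(s_1, k_1) = 0xA1A6
s_3 = Round(s_2, k_2) = 0xA607
s_4 = Round(s_3, k_3) = 0x0767
s_5 = Round(s_4, k_4) = 0x677D

0x0767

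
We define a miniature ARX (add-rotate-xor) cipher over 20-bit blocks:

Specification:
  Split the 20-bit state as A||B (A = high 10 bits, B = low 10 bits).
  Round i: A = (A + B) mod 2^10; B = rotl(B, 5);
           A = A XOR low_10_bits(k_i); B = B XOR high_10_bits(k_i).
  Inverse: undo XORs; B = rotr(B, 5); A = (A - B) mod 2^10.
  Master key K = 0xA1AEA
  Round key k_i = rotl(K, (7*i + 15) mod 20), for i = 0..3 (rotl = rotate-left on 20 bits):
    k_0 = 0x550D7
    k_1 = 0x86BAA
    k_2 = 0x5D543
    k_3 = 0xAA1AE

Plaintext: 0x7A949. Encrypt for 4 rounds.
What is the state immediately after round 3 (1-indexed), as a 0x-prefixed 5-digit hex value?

0x38A5B

s_0 = plaintext = 0x7A949
s_1 = Round(s_0, k_0) = 0xF907E
s_2 = Round(s_1, k_1) = 0xF21D9
s_3 = Round(s_2, k_2) = 0x38A5B
s_4 = Round(s_3, k_3) = 0xA4DDA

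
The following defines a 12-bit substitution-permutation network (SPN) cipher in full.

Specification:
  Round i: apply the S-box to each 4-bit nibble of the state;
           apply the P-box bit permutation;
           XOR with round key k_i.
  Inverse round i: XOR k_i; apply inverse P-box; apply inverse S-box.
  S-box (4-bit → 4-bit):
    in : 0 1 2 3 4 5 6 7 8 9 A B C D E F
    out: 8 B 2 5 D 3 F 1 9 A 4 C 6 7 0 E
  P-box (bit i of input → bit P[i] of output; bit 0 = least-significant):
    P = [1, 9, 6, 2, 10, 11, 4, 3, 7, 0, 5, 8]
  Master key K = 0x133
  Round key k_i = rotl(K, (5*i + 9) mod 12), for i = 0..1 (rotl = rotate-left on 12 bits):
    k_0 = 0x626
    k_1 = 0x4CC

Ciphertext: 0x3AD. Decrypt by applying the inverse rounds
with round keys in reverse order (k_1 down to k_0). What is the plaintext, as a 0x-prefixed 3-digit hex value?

s_0 = ciphertext = 0x3AD
s_1 = InvRound(s_0, k_1) = 0xF7C
s_2 = InvRound(s_1, k_0) = 0x0F3

0x0F3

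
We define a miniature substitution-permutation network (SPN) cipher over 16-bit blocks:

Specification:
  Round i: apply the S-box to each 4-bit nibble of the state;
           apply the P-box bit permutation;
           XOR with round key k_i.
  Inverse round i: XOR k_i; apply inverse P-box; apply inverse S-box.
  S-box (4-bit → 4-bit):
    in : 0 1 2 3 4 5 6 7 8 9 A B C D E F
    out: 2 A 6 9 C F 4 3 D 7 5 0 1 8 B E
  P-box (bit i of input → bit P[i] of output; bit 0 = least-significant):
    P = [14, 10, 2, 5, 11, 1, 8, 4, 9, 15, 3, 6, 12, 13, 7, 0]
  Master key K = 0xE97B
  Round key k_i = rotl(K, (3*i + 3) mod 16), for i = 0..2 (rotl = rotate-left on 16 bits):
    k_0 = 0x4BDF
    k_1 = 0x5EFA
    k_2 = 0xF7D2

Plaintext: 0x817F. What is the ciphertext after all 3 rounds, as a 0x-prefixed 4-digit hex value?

0xCB3E

s_0 = plaintext = 0x817F
s_1 = Round(s_0, k_0) = 0xD738
s_2 = Round(s_1, k_1) = 0x94CF
s_3 = Round(s_2, k_2) = 0xCB3E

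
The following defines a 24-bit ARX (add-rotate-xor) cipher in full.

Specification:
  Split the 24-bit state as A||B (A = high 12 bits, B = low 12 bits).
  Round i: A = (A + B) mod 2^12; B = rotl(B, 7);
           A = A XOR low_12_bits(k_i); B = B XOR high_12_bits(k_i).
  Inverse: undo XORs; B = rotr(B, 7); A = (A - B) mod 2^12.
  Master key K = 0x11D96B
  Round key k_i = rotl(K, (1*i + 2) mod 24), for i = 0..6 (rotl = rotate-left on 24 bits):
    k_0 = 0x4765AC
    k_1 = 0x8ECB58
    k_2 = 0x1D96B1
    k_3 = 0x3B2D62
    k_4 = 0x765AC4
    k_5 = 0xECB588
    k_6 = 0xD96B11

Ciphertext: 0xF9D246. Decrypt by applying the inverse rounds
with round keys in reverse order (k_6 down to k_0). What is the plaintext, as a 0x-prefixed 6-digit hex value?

0x48CBD9

s_0 = ciphertext = 0xF9D246
s_1 = InvRound(s_0, k_6) = 0xA6DA1F
s_2 = InvRound(s_1, k_5) = 0x55CA89
s_3 = InvRound(s_2, k_4) = 0x1FDD9B
s_4 = InvRound(s_3, k_3) = 0x76353C
s_5 = InvRound(s_4, k_2) = 0x529CA9
s_6 = InvRound(s_5, k_1) = 0x5C98A8
s_7 = InvRound(s_6, k_0) = 0x48CBD9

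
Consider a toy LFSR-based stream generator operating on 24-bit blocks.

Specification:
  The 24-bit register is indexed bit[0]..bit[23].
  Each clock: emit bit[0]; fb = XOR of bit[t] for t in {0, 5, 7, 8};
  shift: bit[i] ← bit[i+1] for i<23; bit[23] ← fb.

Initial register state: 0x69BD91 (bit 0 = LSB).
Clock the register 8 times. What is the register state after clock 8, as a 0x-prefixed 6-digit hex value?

0xBB69BD

reg_0 = 0x69BD91
clock 1: out=1, reg = 0xB4DEC8
clock 2: out=0, reg = 0xDA6F64
clock 3: out=0, reg = 0x6D37B2
clock 4: out=0, reg = 0xB69BD9
clock 5: out=1, reg = 0xDB4DEC
clock 6: out=0, reg = 0xEDA6F6
clock 7: out=0, reg = 0x76D37B
clock 8: out=1, reg = 0xBB69BD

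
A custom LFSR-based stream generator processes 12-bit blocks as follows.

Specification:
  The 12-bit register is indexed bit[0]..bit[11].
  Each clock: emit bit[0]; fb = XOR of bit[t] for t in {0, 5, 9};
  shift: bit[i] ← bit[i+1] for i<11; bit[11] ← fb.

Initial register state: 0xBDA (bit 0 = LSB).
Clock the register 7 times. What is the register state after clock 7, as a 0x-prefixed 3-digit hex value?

reg_0 = 0xBDA
clock 1: out=0, reg = 0xDED
clock 2: out=1, reg = 0x6F6
clock 3: out=0, reg = 0x37B
clock 4: out=1, reg = 0x9BD
clock 5: out=1, reg = 0x4DE
clock 6: out=0, reg = 0x26F
clock 7: out=1, reg = 0x937

0x937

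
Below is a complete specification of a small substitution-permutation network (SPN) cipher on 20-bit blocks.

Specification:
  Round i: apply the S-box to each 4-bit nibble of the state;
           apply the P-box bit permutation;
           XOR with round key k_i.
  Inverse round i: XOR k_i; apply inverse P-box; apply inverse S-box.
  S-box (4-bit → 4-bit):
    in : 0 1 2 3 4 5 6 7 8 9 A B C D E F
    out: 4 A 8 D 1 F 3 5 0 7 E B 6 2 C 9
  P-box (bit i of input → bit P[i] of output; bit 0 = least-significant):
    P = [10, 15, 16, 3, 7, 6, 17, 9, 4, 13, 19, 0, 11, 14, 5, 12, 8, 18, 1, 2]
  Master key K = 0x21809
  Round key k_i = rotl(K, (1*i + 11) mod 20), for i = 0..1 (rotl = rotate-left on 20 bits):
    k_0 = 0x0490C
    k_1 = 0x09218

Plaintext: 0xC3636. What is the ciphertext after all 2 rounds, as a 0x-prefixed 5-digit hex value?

s_0 = plaintext = 0xC3636
s_1 = Round(s_0, k_0) = 0x6F7BE
s_2 = Round(s_1, k_1) = 0xD89C0

0xD89C0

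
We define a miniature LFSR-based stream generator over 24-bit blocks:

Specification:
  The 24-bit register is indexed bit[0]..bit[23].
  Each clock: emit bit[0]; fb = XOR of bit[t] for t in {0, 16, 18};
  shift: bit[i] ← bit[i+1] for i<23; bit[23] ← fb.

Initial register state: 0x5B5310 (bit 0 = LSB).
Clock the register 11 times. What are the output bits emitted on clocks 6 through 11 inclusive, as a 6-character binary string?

000110

reg_0 = 0x5B5310
clock 1: out=0, reg = 0xADA988
clock 2: out=0, reg = 0x56D4C4
clock 3: out=0, reg = 0xAB6A62
clock 4: out=0, reg = 0xD5B531
clock 5: out=1, reg = 0xEADA98
clock 6: out=0, reg = 0x756D4C
clock 7: out=0, reg = 0x3AB6A6
clock 8: out=0, reg = 0x1D5B53
clock 9: out=1, reg = 0x8EADA9
clock 10: out=1, reg = 0x4756D4
clock 11: out=0, reg = 0x23AB6A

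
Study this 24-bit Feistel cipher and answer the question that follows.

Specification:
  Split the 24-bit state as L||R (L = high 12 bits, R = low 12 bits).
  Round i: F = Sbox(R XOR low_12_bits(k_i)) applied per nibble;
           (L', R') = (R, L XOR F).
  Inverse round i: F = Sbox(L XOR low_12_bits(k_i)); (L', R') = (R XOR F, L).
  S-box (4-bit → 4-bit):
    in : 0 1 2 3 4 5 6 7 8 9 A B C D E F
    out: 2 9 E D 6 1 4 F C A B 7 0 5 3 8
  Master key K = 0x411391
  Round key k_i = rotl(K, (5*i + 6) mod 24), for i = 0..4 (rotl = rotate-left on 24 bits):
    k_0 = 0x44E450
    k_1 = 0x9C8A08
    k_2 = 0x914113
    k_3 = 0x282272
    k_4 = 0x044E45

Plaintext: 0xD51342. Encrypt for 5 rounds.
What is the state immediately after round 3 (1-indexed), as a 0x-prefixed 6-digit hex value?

s_0 = plaintext = 0xD51342
s_1 = Round(s_0, k_0) = 0x3422CF
s_2 = Round(s_1, k_1) = 0x2CFF4D
s_3 = Round(s_2, k_2) = 0xF4D1DC
s_4 = Round(s_3, k_3) = 0x1DC2FE
s_5 = Round(s_4, k_4) = 0x2FE1AB

0xF4D1DC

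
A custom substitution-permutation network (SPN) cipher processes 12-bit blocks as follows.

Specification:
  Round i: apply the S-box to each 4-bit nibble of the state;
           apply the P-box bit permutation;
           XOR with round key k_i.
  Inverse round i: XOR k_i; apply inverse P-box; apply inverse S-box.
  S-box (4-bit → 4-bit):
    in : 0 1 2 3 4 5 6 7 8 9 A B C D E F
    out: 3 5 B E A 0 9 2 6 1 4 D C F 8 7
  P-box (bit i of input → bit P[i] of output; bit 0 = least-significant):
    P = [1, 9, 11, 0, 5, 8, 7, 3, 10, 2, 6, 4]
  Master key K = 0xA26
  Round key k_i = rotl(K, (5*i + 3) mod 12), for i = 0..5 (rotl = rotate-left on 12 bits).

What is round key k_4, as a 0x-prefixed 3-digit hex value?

K = 0xA26
k_0 = rotl(K, (5*0+3) mod 12) = rotl(K, 3) = 0x135
k_1 = rotl(K, (5*1+3) mod 12) = rotl(K, 8) = 0x6A2
k_2 = rotl(K, (5*2+3) mod 12) = rotl(K, 1) = 0x44D
k_3 = rotl(K, (5*3+3) mod 12) = rotl(K, 6) = 0x9A8
k_4 = rotl(K, (5*4+3) mod 12) = rotl(K, 11) = 0x513

0x513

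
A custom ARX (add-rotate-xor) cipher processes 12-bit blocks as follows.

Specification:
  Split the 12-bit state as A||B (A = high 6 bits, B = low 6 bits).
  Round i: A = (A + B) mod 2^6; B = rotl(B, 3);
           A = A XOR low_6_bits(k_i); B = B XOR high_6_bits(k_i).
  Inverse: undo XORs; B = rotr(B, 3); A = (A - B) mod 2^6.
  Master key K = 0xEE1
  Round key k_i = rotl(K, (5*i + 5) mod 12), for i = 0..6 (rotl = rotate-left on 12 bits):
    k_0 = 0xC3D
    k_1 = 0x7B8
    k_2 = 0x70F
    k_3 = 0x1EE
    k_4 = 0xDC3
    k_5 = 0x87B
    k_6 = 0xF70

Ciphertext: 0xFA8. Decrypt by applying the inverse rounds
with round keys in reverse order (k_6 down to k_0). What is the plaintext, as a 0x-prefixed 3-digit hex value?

s_0 = ciphertext = 0xFA8
s_1 = InvRound(s_0, k_6) = 0x92A
s_2 = InvRound(s_1, k_5) = 0x199
s_3 = InvRound(s_2, k_4) = 0x435
s_4 = InvRound(s_3, k_3) = 0xA16
s_5 = InvRound(s_4, k_2) = 0x591
s_6 = InvRound(s_5, k_1) = 0xD79
s_7 = InvRound(s_6, k_0) = 0xFC9

0xFC9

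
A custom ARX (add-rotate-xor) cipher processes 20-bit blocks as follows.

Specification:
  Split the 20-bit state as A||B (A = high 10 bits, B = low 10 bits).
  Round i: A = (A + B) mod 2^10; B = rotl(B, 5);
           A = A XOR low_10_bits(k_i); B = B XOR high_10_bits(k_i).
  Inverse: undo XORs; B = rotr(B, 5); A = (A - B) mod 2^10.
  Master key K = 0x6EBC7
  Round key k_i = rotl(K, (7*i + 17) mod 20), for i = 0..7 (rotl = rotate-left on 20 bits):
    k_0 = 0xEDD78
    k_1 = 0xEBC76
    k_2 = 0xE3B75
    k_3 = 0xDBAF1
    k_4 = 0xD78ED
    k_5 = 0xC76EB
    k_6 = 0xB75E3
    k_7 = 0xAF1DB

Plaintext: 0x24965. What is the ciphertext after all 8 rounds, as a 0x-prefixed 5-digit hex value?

0xA2748

s_0 = plaintext = 0x24965
s_1 = Round(s_0, k_0) = 0x23F1C
s_2 = Round(s_1, k_1) = 0xF7437
s_3 = Round(s_2, k_2) = 0xD856F
s_4 = Round(s_3, k_3) = 0x88685
s_5 = Round(s_4, k_4) = 0x12FEA
s_6 = Round(s_5, k_5) = 0xB7A42
s_7 = Round(s_6, k_6) = 0x30E8F
s_8 = Round(s_7, k_7) = 0xA2748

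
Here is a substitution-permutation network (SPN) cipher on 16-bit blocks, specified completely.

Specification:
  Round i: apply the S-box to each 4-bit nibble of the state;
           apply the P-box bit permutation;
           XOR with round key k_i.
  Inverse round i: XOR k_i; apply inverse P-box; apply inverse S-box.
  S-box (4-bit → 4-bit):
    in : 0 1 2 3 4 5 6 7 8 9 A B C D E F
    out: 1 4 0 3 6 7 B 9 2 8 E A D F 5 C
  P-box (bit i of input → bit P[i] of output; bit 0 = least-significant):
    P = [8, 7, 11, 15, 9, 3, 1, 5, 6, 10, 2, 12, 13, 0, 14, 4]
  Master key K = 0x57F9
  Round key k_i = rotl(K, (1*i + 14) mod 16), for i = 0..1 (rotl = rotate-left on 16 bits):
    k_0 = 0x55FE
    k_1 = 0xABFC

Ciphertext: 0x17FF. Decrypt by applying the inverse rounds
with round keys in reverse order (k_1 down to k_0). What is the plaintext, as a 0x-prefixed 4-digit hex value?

s_0 = ciphertext = 0x17FF
s_1 = InvRound(s_0, k_1) = 0x3B1F
s_2 = InvRound(s_1, k_0) = 0x5374

0x5374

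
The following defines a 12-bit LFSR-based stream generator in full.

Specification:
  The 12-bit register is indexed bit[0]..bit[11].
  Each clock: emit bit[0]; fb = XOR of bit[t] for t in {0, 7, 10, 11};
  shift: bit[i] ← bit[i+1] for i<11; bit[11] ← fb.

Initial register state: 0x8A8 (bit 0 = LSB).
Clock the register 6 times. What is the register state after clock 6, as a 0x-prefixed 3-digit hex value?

0xFA2

reg_0 = 0x8A8
clock 1: out=0, reg = 0x454
clock 2: out=0, reg = 0xA2A
clock 3: out=0, reg = 0xD15
clock 4: out=1, reg = 0xE8A
clock 5: out=0, reg = 0xF45
clock 6: out=1, reg = 0xFA2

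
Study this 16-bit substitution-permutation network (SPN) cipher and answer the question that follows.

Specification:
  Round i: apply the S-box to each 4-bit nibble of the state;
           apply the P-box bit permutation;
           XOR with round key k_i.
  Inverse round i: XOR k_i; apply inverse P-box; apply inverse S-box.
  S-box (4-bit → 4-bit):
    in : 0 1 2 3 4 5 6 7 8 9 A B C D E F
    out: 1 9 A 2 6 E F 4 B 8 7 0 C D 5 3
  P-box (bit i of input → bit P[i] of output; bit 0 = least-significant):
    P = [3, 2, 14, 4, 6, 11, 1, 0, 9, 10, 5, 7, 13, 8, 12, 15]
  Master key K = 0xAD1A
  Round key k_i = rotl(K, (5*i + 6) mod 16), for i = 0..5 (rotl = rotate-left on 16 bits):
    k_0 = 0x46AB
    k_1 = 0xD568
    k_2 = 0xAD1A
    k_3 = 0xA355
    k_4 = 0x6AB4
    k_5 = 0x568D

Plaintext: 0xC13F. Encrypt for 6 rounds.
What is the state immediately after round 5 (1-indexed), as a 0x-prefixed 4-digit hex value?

s_0 = plaintext = 0xC13F
s_1 = Round(s_0, k_0) = 0xDC27
s_2 = Round(s_1, k_1) = 0x2DC9
s_3 = Round(s_2, k_2) = 0x2EA9
s_4 = Round(s_3, k_3) = 0x2827
s_5 = Round(s_4, k_4) = 0xA535
s_6 = Round(s_5, k_5) = 0x2B39

0xA535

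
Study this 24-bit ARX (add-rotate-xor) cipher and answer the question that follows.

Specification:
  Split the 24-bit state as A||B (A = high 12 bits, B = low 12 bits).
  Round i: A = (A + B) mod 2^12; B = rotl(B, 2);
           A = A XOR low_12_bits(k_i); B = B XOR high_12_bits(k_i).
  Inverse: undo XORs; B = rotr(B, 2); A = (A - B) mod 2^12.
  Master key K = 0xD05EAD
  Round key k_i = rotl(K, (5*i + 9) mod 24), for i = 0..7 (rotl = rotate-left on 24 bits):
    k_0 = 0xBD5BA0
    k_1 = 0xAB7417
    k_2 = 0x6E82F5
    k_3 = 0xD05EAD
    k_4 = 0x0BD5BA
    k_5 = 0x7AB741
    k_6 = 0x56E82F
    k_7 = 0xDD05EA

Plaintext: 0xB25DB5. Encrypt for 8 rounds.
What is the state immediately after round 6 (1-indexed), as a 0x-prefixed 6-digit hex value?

s_0 = plaintext = 0xB25DB5
s_1 = Round(s_0, k_0) = 0x37AD02
s_2 = Round(s_1, k_1) = 0x46BEBC
s_3 = Round(s_2, k_2) = 0x1D2C1B
s_4 = Round(s_3, k_3) = 0x340D6A
s_5 = Round(s_4, k_4) = 0x510516
s_6 = Round(s_5, k_5) = 0xD673F2
s_7 = Round(s_6, k_6) = 0x976AA6
s_8 = Round(s_7, k_7) = 0x1F674A

0xD673F2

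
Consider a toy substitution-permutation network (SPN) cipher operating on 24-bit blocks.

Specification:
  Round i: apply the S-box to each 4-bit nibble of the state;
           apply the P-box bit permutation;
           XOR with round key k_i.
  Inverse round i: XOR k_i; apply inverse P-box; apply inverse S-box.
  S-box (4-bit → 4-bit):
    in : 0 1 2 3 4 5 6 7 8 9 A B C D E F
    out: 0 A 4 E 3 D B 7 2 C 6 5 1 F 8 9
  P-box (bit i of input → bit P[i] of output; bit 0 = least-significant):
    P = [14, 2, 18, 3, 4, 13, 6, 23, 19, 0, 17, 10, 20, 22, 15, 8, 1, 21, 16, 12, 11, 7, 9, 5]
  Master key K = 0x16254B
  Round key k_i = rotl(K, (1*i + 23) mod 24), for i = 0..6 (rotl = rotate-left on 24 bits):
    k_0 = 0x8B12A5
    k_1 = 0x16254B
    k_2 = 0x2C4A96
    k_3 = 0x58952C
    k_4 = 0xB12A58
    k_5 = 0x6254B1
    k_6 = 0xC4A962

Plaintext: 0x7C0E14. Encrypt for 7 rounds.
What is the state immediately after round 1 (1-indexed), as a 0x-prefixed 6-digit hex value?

s_0 = plaintext = 0x7C0E14
s_1 = Round(s_0, k_0) = 0x0B7C23
s_2 = Round(s_1, k_1) = 0x4BA505
s_3 = Round(s_2, k_2) = 0x63861C
s_4 = Round(s_3, k_3) = 0xB1E98D
s_5 = Round(s_4, k_4) = 0x975554
s_6 = Round(s_5, k_5) = 0xD993C7
s_7 = Round(s_6, k_6) = 0xC376D7

0x0B7C23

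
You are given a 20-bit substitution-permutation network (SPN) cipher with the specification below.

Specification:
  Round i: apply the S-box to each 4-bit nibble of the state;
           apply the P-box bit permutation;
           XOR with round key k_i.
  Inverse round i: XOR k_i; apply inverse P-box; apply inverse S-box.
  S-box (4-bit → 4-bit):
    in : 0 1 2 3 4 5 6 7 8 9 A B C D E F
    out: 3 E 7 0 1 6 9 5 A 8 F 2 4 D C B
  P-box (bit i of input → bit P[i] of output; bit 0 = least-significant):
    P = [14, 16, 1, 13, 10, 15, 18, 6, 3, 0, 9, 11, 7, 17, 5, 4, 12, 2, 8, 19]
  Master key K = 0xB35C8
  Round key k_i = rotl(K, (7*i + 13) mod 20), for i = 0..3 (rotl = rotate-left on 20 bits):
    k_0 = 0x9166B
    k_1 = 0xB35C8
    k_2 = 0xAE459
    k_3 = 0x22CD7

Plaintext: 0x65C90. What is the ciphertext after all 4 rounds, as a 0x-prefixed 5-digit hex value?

s_0 = plaintext = 0x65C90
s_1 = Round(s_0, k_0) = 0x2440B
s_2 = Round(s_1, k_1) = 0xAA044
s_3 = Round(s_2, k_2) = 0x0B1E4
s_4 = Round(s_3, k_3) = 0x47692

0x47692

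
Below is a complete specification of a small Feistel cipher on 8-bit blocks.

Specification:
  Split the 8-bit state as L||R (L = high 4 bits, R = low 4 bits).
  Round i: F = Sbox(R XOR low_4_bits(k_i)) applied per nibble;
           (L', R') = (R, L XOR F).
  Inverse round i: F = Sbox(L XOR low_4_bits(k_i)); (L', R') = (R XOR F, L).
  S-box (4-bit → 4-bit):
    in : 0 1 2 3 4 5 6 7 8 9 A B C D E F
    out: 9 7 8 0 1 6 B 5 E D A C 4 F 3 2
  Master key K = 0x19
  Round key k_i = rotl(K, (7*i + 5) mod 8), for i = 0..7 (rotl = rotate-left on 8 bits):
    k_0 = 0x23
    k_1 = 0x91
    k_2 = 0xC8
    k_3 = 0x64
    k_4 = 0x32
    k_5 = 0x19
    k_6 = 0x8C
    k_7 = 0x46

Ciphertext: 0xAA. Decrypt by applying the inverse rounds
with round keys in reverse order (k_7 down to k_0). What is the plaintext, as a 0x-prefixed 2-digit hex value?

0xD1

s_0 = ciphertext = 0xAA
s_1 = InvRound(s_0, k_7) = 0xEA
s_2 = InvRound(s_1, k_6) = 0x2E
s_3 = InvRound(s_2, k_5) = 0x22
s_4 = InvRound(s_3, k_4) = 0xB2
s_5 = InvRound(s_4, k_3) = 0x0B
s_6 = InvRound(s_5, k_2) = 0x50
s_7 = InvRound(s_6, k_1) = 0x15
s_8 = InvRound(s_7, k_0) = 0xD1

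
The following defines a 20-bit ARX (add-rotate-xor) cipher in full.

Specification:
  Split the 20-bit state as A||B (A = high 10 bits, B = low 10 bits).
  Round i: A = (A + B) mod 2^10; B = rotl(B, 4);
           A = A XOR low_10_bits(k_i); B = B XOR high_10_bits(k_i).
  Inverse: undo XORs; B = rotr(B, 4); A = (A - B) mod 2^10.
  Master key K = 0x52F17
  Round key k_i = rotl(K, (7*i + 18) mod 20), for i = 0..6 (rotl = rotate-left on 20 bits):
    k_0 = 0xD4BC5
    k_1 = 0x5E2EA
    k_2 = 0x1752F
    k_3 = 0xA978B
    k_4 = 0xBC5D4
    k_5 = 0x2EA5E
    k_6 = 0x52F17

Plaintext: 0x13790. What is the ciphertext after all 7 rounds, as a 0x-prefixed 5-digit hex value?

s_0 = plaintext = 0x13790
s_1 = Round(s_0, k_0) = 0x0625C
s_2 = Round(s_1, k_1) = 0x278B1
s_3 = Round(s_2, k_2) = 0x1834F
s_4 = Round(s_3, k_3) = 0x09258
s_5 = Round(s_4, k_4) = 0xEA378
s_6 = Round(s_5, k_5) = 0x5FB37
s_7 = Round(s_6, k_6) = 0xE8A37

0xE8A37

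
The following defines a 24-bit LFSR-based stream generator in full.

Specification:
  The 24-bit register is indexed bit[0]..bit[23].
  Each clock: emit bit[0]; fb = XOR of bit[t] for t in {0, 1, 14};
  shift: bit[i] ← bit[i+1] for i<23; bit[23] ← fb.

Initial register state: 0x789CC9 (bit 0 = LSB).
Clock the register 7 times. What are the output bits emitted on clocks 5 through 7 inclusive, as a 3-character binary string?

reg_0 = 0x789CC9
clock 1: out=1, reg = 0xBC4E64
clock 2: out=0, reg = 0xDE2732
clock 3: out=0, reg = 0xEF1399
clock 4: out=1, reg = 0xF789CC
clock 5: out=0, reg = 0x7BC4E6
clock 6: out=0, reg = 0x3DE273
clock 7: out=1, reg = 0x9EF139

001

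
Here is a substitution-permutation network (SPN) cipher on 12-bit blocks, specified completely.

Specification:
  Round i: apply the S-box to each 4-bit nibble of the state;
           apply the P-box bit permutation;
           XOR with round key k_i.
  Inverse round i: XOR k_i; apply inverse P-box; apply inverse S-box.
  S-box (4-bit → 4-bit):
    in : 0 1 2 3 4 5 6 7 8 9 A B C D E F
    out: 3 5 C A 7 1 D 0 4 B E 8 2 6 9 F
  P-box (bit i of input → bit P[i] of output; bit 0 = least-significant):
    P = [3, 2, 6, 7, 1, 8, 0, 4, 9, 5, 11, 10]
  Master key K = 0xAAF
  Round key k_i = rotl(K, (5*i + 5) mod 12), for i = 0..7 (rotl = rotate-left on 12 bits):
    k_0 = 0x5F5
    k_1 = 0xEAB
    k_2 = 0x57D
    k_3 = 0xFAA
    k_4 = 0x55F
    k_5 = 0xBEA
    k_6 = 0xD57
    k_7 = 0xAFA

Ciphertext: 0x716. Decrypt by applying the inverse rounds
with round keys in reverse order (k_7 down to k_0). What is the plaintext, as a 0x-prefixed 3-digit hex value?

s_0 = ciphertext = 0x716
s_1 = InvRound(s_0, k_7) = 0xACF
s_2 = InvRound(s_1, k_6) = 0xE3E
s_3 = InvRound(s_2, k_5) = 0xB3A
s_4 = InvRound(s_3, k_4) = 0xF8D
s_5 = InvRound(s_4, k_3) = 0xC1C
s_6 = InvRound(s_5, k_2) = 0xDD8
s_7 = InvRound(s_6, k_1) = 0x0F8
s_8 = InvRound(s_7, k_0) = 0xBD0

0xBD0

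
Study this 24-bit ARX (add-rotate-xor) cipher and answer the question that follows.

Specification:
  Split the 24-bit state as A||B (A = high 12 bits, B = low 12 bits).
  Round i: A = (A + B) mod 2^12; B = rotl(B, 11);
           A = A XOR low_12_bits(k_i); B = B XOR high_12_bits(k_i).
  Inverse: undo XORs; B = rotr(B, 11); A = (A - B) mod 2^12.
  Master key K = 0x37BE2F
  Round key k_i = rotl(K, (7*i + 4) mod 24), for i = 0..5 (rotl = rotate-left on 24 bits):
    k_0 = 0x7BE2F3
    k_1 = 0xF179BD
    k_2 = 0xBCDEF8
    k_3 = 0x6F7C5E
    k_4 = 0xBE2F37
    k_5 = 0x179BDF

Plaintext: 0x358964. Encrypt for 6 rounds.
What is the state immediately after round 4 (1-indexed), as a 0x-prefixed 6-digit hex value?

0x24ACB5

s_0 = plaintext = 0x358964
s_1 = Round(s_0, k_0) = 0xE4F30C
s_2 = Round(s_1, k_1) = 0x8E6E91
s_3 = Round(s_2, k_2) = 0x98F485
s_4 = Round(s_3, k_3) = 0x24ACB5
s_5 = Round(s_4, k_4) = 0x1C85B8
s_6 = Round(s_5, k_5) = 0xC5F3A5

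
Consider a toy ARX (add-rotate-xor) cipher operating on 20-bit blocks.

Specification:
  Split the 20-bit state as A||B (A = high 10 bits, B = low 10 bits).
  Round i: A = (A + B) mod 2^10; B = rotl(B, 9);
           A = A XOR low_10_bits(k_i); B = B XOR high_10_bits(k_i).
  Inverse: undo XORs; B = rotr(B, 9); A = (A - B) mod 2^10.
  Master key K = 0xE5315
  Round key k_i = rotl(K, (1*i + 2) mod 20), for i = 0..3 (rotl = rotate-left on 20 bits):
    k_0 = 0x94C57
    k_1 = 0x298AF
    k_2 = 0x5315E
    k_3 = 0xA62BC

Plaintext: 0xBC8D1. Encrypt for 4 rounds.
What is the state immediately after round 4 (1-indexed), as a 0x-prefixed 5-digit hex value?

s_0 = plaintext = 0xBC8D1
s_1 = Round(s_0, k_0) = 0xE503B
s_2 = Round(s_1, k_1) = 0xD82BB
s_3 = Round(s_2, k_2) = 0xD1611
s_4 = Round(s_3, k_3) = 0xFA990

0xFA990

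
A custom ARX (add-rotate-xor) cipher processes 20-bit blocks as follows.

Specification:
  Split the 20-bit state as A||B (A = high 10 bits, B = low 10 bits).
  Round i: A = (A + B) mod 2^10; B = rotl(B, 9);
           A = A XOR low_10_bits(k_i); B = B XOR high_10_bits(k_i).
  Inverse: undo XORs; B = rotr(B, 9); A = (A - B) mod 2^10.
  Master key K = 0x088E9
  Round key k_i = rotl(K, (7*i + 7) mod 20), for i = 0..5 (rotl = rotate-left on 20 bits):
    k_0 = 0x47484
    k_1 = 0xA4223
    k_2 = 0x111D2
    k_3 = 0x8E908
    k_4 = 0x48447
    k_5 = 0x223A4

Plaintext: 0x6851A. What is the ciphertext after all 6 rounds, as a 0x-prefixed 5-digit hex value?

0x234BB

s_0 = plaintext = 0x6851A
s_1 = Round(s_0, k_0) = 0x8FD90
s_2 = Round(s_1, k_1) = 0x7B258
s_3 = Round(s_2, k_2) = 0x65968
s_4 = Round(s_3, k_3) = 0xFDA8E
s_5 = Round(s_4, k_4) = 0xB0C66
s_6 = Round(s_5, k_5) = 0x234BB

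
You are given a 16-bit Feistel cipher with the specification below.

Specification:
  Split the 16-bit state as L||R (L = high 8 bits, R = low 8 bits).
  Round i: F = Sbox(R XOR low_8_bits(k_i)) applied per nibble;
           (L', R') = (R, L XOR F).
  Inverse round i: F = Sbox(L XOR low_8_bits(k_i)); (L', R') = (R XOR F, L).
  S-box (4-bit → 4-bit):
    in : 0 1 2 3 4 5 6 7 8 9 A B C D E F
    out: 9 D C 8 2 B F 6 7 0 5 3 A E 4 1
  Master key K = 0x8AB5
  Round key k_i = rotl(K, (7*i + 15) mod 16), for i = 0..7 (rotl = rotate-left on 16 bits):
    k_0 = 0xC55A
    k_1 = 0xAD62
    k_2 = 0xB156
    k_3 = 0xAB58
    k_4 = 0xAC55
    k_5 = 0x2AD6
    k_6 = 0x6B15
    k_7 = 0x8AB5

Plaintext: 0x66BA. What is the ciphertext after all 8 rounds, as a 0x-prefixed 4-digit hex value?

0xB3E8

s_0 = plaintext = 0x66BA
s_1 = Round(s_0, k_0) = 0xBA2F
s_2 = Round(s_1, k_1) = 0x2F94
s_3 = Round(s_2, k_2) = 0x9483
s_4 = Round(s_3, k_3) = 0x8377
s_5 = Round(s_4, k_4) = 0x774F
s_6 = Round(s_5, k_5) = 0x4F77
s_7 = Round(s_6, k_6) = 0x77B3
s_8 = Round(s_7, k_7) = 0xB3E8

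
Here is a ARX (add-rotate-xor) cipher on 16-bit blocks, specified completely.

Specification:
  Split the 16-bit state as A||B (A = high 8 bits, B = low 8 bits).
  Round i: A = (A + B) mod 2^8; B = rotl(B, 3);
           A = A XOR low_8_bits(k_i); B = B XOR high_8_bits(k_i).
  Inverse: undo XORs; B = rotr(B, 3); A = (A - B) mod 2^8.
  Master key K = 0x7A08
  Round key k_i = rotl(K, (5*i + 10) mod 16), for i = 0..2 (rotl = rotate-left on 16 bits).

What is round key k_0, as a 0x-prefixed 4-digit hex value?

K = 0x7A08
k_0 = rotl(K, (5*0+10) mod 16) = rotl(K, 10) = 0x21E8

0x21E8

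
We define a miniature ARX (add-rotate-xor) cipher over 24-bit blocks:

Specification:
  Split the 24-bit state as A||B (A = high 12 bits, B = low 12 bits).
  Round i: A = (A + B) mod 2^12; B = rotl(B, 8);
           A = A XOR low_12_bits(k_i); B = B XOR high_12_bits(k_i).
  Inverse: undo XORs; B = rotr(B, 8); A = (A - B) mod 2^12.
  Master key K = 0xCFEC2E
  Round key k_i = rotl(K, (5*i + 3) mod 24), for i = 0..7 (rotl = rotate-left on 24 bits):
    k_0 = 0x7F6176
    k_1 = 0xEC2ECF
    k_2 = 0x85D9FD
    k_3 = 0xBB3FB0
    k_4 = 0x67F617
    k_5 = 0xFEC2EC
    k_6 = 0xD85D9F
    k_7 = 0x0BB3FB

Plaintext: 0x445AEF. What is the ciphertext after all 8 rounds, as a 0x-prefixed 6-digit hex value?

s_0 = plaintext = 0x445AEF
s_1 = Round(s_0, k_0) = 0xE42858
s_2 = Round(s_1, k_1) = 0x855647
s_3 = Round(s_2, k_2) = 0x761F39
s_4 = Round(s_3, k_3) = 0x92A240
s_5 = Round(s_4, k_4) = 0xD7D65B
s_6 = Round(s_5, k_5) = 0x134489
s_7 = Round(s_6, k_6) = 0x8224CD
s_8 = Round(s_7, k_7) = 0xF14DF7

0xF14DF7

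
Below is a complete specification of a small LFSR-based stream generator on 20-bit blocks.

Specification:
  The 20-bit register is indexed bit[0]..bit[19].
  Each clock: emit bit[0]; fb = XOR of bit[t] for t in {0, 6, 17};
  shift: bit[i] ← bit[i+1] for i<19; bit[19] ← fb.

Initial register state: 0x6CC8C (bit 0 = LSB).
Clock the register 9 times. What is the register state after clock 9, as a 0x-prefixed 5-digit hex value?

0x8AB66

reg_0 = 0x6CC8C
clock 1: out=0, reg = 0xB6646
clock 2: out=0, reg = 0x5B323
clock 3: out=1, reg = 0xAD991
clock 4: out=1, reg = 0x56CC8
clock 5: out=0, reg = 0xAB664
clock 6: out=0, reg = 0x55B32
clock 7: out=0, reg = 0x2AD99
clock 8: out=1, reg = 0x156CC
clock 9: out=0, reg = 0x8AB66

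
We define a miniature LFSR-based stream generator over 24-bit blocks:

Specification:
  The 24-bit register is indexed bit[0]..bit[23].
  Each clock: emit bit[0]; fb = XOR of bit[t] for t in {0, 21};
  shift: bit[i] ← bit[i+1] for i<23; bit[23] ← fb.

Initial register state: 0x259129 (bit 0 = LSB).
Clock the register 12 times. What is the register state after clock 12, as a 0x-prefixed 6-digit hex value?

reg_0 = 0x259129
clock 1: out=1, reg = 0x12C894
clock 2: out=0, reg = 0x09644A
clock 3: out=0, reg = 0x04B225
clock 4: out=1, reg = 0x825912
clock 5: out=0, reg = 0x412C89
clock 6: out=1, reg = 0xA09644
clock 7: out=0, reg = 0xD04B22
clock 8: out=0, reg = 0x682591
clock 9: out=1, reg = 0x3412C8
clock 10: out=0, reg = 0x9A0964
clock 11: out=0, reg = 0x4D04B2
clock 12: out=0, reg = 0x268259

0x268259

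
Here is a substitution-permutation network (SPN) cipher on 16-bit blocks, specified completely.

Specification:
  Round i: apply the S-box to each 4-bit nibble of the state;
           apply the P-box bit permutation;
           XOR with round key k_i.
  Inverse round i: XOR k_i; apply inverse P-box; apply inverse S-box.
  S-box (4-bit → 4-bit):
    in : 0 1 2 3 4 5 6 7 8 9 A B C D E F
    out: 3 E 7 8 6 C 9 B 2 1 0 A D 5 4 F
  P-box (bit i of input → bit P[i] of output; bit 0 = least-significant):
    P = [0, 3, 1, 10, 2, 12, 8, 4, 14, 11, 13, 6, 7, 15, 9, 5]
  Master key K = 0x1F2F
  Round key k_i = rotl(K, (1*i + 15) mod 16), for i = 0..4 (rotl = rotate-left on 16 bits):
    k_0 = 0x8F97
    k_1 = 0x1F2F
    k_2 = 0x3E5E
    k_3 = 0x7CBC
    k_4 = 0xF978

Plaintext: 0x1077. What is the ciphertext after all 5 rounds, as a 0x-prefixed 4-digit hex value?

s_0 = plaintext = 0x1077
s_1 = Round(s_0, k_0) = 0x51AA
s_2 = Round(s_1, k_1) = 0x354F
s_3 = Round(s_2, k_2) = 0x0B35
s_4 = Round(s_3, k_3) = 0xF06E
s_5 = Round(s_4, k_4) = 0x33CE

0x33CE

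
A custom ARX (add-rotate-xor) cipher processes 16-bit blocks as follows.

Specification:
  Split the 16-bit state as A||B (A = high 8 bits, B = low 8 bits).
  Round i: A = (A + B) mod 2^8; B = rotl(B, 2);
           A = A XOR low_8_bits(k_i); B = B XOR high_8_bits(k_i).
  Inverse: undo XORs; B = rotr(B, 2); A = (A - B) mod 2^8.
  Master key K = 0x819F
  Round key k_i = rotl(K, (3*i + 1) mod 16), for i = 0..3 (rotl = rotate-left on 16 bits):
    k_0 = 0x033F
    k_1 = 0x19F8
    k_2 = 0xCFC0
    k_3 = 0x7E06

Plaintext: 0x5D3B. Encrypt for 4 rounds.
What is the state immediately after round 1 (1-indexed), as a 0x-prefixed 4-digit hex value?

0xA7EF

s_0 = plaintext = 0x5D3B
s_1 = Round(s_0, k_0) = 0xA7EF
s_2 = Round(s_1, k_1) = 0x6EA6
s_3 = Round(s_2, k_2) = 0xD455
s_4 = Round(s_3, k_3) = 0x2F2B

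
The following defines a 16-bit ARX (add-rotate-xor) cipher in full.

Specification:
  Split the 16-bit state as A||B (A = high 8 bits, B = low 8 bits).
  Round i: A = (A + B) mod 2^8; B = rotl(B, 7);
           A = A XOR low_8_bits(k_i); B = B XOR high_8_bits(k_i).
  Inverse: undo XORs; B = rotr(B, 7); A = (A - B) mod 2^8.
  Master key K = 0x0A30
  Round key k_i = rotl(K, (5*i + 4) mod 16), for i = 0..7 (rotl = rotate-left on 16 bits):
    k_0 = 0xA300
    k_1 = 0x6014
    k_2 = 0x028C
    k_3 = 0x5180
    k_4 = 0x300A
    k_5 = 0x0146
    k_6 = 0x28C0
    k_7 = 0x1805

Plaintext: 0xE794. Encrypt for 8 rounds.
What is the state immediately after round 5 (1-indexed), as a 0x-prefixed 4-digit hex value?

0xCF8A

s_0 = plaintext = 0xE794
s_1 = Round(s_0, k_0) = 0x7BE9
s_2 = Round(s_1, k_1) = 0x7094
s_3 = Round(s_2, k_2) = 0x8848
s_4 = Round(s_3, k_3) = 0x5075
s_5 = Round(s_4, k_4) = 0xCF8A
s_6 = Round(s_5, k_5) = 0x1F44
s_7 = Round(s_6, k_6) = 0xA30A
s_8 = Round(s_7, k_7) = 0xA81D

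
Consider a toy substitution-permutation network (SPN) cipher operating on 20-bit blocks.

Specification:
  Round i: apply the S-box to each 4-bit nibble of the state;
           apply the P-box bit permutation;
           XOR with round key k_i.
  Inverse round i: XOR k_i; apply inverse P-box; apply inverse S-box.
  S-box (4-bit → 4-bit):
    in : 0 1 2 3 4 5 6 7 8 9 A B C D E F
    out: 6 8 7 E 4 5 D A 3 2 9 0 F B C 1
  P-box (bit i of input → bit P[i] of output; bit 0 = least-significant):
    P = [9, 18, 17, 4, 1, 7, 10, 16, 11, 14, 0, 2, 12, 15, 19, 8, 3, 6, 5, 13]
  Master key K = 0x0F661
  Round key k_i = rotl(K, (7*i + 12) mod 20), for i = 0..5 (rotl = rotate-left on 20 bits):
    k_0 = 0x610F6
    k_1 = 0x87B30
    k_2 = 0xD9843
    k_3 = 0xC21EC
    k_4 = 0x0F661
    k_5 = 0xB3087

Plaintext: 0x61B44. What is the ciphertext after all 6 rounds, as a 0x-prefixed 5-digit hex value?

s_0 = plaintext = 0x61B44
s_1 = Round(s_0, k_0) = 0x435DE
s_2 = Round(s_1, k_1) = 0x3F283
s_3 = Round(s_2, k_2) = 0xBE0B0
s_4 = Round(s_3, k_3) = 0x260ED
s_5 = Round(s_4, k_4) = 0xDA118
s_6 = Round(s_5, k_5) = 0xE03CB

0xE03CB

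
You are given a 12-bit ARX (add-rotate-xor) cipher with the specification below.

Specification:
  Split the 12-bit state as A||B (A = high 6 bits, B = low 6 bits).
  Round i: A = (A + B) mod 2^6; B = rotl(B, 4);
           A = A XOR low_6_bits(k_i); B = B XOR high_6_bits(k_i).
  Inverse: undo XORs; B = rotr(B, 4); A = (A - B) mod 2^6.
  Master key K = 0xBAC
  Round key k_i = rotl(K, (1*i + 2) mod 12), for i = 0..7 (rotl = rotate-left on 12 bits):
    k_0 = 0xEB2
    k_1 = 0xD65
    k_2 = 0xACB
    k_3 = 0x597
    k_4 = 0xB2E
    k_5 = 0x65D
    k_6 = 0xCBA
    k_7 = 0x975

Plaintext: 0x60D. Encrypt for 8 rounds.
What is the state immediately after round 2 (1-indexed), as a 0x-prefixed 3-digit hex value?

s_0 = plaintext = 0x60D
s_1 = Round(s_0, k_0) = 0x5E9
s_2 = Round(s_1, k_1) = 0x96F
s_3 = Round(s_2, k_2) = 0x7D0
s_4 = Round(s_3, k_3) = 0xE12
s_5 = Round(s_4, k_4) = 0x908
s_6 = Round(s_5, k_5) = 0xC5B
s_7 = Round(s_6, k_6) = 0xD84
s_8 = Round(s_7, k_7) = 0x3E4

0x96F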